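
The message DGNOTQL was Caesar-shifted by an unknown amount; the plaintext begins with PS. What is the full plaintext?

PSZAFCX

From the crib: D(3)−P(15)=-12≡14, so the shift is 14.
Subtract 14 from each ciphertext letter:
D(3): 3−14=-11≡15 → P
G(6): 6−14=-8≡18 → S
N(13): 13−14=-1≡25 → Z
O(14): 14−14=0 → A
T(19): 19−14=5 → F
Q(16): 16−14=2 → C
L(11): 11−14=-3≡23 → X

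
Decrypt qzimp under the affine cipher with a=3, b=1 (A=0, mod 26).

The inverse of 3 mod 26 is 9, since 3·9=27≡1. Apply D(y)=9·(y−1) mod 26:
q(16): 9·(16−1)=135≡5 → f
z(25): 9·(25−1)=216≡8 → i
i(8): 9·(8−1)=63≡11 → l
m(12): 9·(12−1)=99≡21 → v
p(15): 9·(15−1)=126≡22 → w

filvw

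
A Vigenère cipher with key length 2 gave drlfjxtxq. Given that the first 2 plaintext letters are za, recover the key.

er

Subtract each crib letter from the matching ciphertext letter (mod 26):
d(3)−z(25)=-22≡4 → e
r(17)−a(0)=17 → r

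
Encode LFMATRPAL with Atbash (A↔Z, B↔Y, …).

OUNZGIKZO

L(11) → O(14)
F(5) → U(20)
M(12) → N(13)
A(0) → Z(25)
T(19) → G(6)
R(17) → I(8)
P(15) → K(10)
A(0) → Z(25)
L(11) → O(14)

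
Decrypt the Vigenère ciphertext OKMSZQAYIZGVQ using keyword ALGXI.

Repeat the key across the ciphertext: ALGXIALGXIALG
O(14)−A(0): 14 → O
K(10)−L(11): -1≡25 → Z
M(12)−G(6): 6 → G
S(18)−X(23): -5≡21 → V
Z(25)−I(8): 17 → R
Q(16)−A(0): 16 → Q
A(0)−L(11): -11≡15 → P
Y(24)−G(6): 18 → S
I(8)−X(23): -15≡11 → L
Z(25)−I(8): 17 → R
G(6)−A(0): 6 → G
V(21)−L(11): 10 → K
Q(16)−G(6): 10 → K

OZGVRQPSLRGKK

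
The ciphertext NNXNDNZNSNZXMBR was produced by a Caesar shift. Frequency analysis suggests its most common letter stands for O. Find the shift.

The most frequent ciphertext letter is N (appears 6 times).
N is position 13; O is position 14.
Shift = -1≡25.

25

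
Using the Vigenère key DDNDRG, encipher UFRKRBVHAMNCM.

Repeat the key across the message: DDNDRGDDNDRGD
U(20)+D(3): 23 → X
F(5)+D(3): 8 → I
R(17)+N(13): 30≡4 → E
K(10)+D(3): 13 → N
R(17)+R(17): 34≡8 → I
B(1)+G(6): 7 → H
V(21)+D(3): 24 → Y
H(7)+D(3): 10 → K
A(0)+N(13): 13 → N
M(12)+D(3): 15 → P
N(13)+R(17): 30≡4 → E
C(2)+G(6): 8 → I
M(12)+D(3): 15 → P

XIENIHYKNPEIP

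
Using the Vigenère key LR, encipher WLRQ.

Repeat the key across the message: LRLR
W(22)+L(11): 33≡7 → H
L(11)+R(17): 28≡2 → C
R(17)+L(11): 28≡2 → C
Q(16)+R(17): 33≡7 → H

HCCH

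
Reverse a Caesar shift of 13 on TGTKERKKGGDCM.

T(19): 19−13=6 → G
G(6): 6−13=-7≡19 → T
T(19): 19−13=6 → G
K(10): 10−13=-3≡23 → X
E(4): 4−13=-9≡17 → R
R(17): 17−13=4 → E
K(10): 10−13=-3≡23 → X
K(10): 10−13=-3≡23 → X
G(6): 6−13=-7≡19 → T
G(6): 6−13=-7≡19 → T
D(3): 3−13=-10≡16 → Q
C(2): 2−13=-11≡15 → P
M(12): 12−13=-1≡25 → Z

GTGXREXXTTQPZ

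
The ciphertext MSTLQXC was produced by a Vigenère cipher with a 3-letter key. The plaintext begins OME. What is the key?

Subtract each crib letter from the matching ciphertext letter (mod 26):
M(12)−O(14)=-2≡24 → Y
S(18)−M(12)=6 → G
T(19)−E(4)=15 → P

YGP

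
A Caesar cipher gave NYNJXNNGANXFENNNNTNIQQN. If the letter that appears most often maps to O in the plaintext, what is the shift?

The most frequent ciphertext letter is N (appears 11 times).
N is position 13; O is position 14.
Shift = -1≡25.

25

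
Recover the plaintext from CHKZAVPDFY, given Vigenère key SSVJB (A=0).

Repeat the key across the ciphertext: SSVJBSSVJB
C(2)−S(18): -16≡10 → K
H(7)−S(18): -11≡15 → P
K(10)−V(21): -11≡15 → P
Z(25)−J(9): 16 → Q
A(0)−B(1): -1≡25 → Z
V(21)−S(18): 3 → D
P(15)−S(18): -3≡23 → X
D(3)−V(21): -18≡8 → I
F(5)−J(9): -4≡22 → W
Y(24)−B(1): 23 → X

KPPQZDXIWX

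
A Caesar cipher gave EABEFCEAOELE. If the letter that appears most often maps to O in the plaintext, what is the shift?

The most frequent ciphertext letter is E (appears 5 times).
E is position 4; O is position 14.
Shift = -10≡16.

16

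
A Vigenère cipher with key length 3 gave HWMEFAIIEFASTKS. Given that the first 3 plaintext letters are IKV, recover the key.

ZMR

Subtract each crib letter from the matching ciphertext letter (mod 26):
H(7)−I(8)=-1≡25 → Z
W(22)−K(10)=12 → M
M(12)−V(21)=-9≡17 → R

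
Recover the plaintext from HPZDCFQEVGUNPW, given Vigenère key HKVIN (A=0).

Repeat the key across the ciphertext: HKVINHKVINHKVI
H(7)−H(7): 0 → A
P(15)−K(10): 5 → F
Z(25)−V(21): 4 → E
D(3)−I(8): -5≡21 → V
C(2)−N(13): -11≡15 → P
F(5)−H(7): -2≡24 → Y
Q(16)−K(10): 6 → G
E(4)−V(21): -17≡9 → J
V(21)−I(8): 13 → N
G(6)−N(13): -7≡19 → T
U(20)−H(7): 13 → N
N(13)−K(10): 3 → D
P(15)−V(21): -6≡20 → U
W(22)−I(8): 14 → O

AFEVPYGJNTNDUO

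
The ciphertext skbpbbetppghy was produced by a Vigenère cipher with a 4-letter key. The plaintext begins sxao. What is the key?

Subtract each crib letter from the matching ciphertext letter (mod 26):
s(18)−s(18)=0 → a
k(10)−x(23)=-13≡13 → n
b(1)−a(0)=1 → b
p(15)−o(14)=1 → b

anbb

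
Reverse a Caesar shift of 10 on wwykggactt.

mmoawwqsjj

w(22): 22−10=12 → m
w(22): 22−10=12 → m
y(24): 24−10=14 → o
k(10): 10−10=0 → a
g(6): 6−10=-4≡22 → w
g(6): 6−10=-4≡22 → w
a(0): 0−10=-10≡16 → q
c(2): 2−10=-8≡18 → s
t(19): 19−10=9 → j
t(19): 19−10=9 → j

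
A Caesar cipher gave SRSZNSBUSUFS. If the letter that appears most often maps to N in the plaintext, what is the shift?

The most frequent ciphertext letter is S (appears 5 times).
S is position 18; N is position 13.
Shift = 5.

5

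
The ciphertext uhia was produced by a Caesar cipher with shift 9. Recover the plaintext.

u(20): 20−9=11 → l
h(7): 7−9=-2≡24 → y
i(8): 8−9=-1≡25 → z
a(0): 0−9=-9≡17 → r

lyzr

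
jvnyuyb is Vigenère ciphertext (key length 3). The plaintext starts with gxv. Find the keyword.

dys

Subtract each crib letter from the matching ciphertext letter (mod 26):
j(9)−g(6)=3 → d
v(21)−x(23)=-2≡24 → y
n(13)−v(21)=-8≡18 → s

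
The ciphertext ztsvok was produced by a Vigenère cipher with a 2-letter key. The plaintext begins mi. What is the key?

nl

Subtract each crib letter from the matching ciphertext letter (mod 26):
z(25)−m(12)=13 → n
t(19)−i(8)=11 → l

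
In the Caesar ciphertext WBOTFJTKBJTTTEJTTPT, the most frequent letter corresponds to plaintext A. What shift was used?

The most frequent ciphertext letter is T (appears 8 times).
T is position 19; A is position 0.
Shift = 19.

19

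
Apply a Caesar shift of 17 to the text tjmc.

t(19): 19+17=36≡10 → k
j(9): 9+17=26≡0 → a
m(12): 12+17=29≡3 → d
c(2): 2+17=19 → t

kadt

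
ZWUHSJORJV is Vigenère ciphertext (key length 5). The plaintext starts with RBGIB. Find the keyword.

IVOZR

Subtract each crib letter from the matching ciphertext letter (mod 26):
Z(25)−R(17)=8 → I
W(22)−B(1)=21 → V
U(20)−G(6)=14 → O
H(7)−I(8)=-1≡25 → Z
S(18)−B(1)=17 → R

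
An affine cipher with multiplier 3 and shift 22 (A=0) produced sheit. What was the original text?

The inverse of 3 mod 26 is 9, since 3·9=27≡1. Apply D(y)=9·(y−22) mod 26:
s(18): 9·(18−22)=-36≡16 → q
h(7): 9·(7−22)=-135≡21 → v
e(4): 9·(4−22)=-162≡20 → u
i(8): 9·(8−22)=-126≡4 → e
t(19): 9·(19−22)=-27≡25 → z

qvuez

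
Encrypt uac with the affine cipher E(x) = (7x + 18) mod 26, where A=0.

csg

u(20): 7·20+18=158≡2 → c
a(0): 7·0+18=18 → s
c(2): 7·2+18=32≡6 → g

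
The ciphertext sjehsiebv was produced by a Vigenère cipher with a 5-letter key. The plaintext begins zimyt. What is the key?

tbsjz

Subtract each crib letter from the matching ciphertext letter (mod 26):
s(18)−z(25)=-7≡19 → t
j(9)−i(8)=1 → b
e(4)−m(12)=-8≡18 → s
h(7)−y(24)=-17≡9 → j
s(18)−t(19)=-1≡25 → z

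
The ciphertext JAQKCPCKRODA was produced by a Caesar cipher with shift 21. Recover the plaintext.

OFVPHUHPWTIF

J(9): 9−21=-12≡14 → O
A(0): 0−21=-21≡5 → F
Q(16): 16−21=-5≡21 → V
K(10): 10−21=-11≡15 → P
C(2): 2−21=-19≡7 → H
P(15): 15−21=-6≡20 → U
C(2): 2−21=-19≡7 → H
K(10): 10−21=-11≡15 → P
R(17): 17−21=-4≡22 → W
O(14): 14−21=-7≡19 → T
D(3): 3−21=-18≡8 → I
A(0): 0−21=-21≡5 → F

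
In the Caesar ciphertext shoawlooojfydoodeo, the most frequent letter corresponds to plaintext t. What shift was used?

The most frequent ciphertext letter is o (appears 7 times).
o is position 14; t is position 19.
Shift = -5≡21.

21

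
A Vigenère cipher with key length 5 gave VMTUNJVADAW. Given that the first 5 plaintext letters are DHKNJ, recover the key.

Subtract each crib letter from the matching ciphertext letter (mod 26):
V(21)−D(3)=18 → S
M(12)−H(7)=5 → F
T(19)−K(10)=9 → J
U(20)−N(13)=7 → H
N(13)−J(9)=4 → E

SFJHE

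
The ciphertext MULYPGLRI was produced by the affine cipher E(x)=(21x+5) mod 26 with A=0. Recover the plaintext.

The inverse of 21 mod 26 is 5, since 21·5=105≡1. Apply D(y)=5·(y−5) mod 26:
M(12): 5·(12−5)=35≡9 → J
U(20): 5·(20−5)=75≡23 → X
L(11): 5·(11−5)=30≡4 → E
Y(24): 5·(24−5)=95≡17 → R
P(15): 5·(15−5)=50≡24 → Y
G(6): 5·(6−5)=5 → F
L(11): 5·(11−5)=30≡4 → E
R(17): 5·(17−5)=60≡8 → I
I(8): 5·(8−5)=15 → P

JXERYFEIP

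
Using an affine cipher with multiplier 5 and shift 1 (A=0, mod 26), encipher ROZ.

R(17): 5·17+1=86≡8 → I
O(14): 5·14+1=71≡19 → T
Z(25): 5·25+1=126≡22 → W

ITW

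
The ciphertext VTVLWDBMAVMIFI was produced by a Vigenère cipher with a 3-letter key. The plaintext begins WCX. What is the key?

ZRY

Subtract each crib letter from the matching ciphertext letter (mod 26):
V(21)−W(22)=-1≡25 → Z
T(19)−C(2)=17 → R
V(21)−X(23)=-2≡24 → Y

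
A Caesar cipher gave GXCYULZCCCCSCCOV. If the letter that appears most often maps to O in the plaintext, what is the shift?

The most frequent ciphertext letter is C (appears 7 times).
C is position 2; O is position 14.
Shift = -12≡14.

14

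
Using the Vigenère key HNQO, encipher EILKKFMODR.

Repeat the key across the message: HNQOHNQOHN
E(4)+H(7): 11 → L
I(8)+N(13): 21 → V
L(11)+Q(16): 27≡1 → B
K(10)+O(14): 24 → Y
K(10)+H(7): 17 → R
F(5)+N(13): 18 → S
M(12)+Q(16): 28≡2 → C
O(14)+O(14): 28≡2 → C
D(3)+H(7): 10 → K
R(17)+N(13): 30≡4 → E

LVBYRSCCKE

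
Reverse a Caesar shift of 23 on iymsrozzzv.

i(8): 8−23=-15≡11 → l
y(24): 24−23=1 → b
m(12): 12−23=-11≡15 → p
s(18): 18−23=-5≡21 → v
r(17): 17−23=-6≡20 → u
o(14): 14−23=-9≡17 → r
z(25): 25−23=2 → c
z(25): 25−23=2 → c
z(25): 25−23=2 → c
v(21): 21−23=-2≡24 → y

lbpvurcccy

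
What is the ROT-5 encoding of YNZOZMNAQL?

DSETERSFVQ

Y(24): 24+5=29≡3 → D
N(13): 13+5=18 → S
Z(25): 25+5=30≡4 → E
O(14): 14+5=19 → T
Z(25): 25+5=30≡4 → E
M(12): 12+5=17 → R
N(13): 13+5=18 → S
A(0): 0+5=5 → F
Q(16): 16+5=21 → V
L(11): 11+5=16 → Q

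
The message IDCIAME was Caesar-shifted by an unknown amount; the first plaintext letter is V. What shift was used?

13

From the crib: I(8)−V(21)=-13≡13, so the shift is 13.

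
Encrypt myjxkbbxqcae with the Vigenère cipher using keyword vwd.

Repeat the key across the message: vwdvwdvwdvwd
m(12)+v(21): 33≡7 → h
y(24)+w(22): 46≡20 → u
j(9)+d(3): 12 → m
x(23)+v(21): 44≡18 → s
k(10)+w(22): 32≡6 → g
b(1)+d(3): 4 → e
b(1)+v(21): 22 → w
x(23)+w(22): 45≡19 → t
q(16)+d(3): 19 → t
c(2)+v(21): 23 → x
a(0)+w(22): 22 → w
e(4)+d(3): 7 → h

humsgewttxwh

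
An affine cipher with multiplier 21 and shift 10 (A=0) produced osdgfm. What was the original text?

The inverse of 21 mod 26 is 5, since 21·5=105≡1. Apply D(y)=5·(y−10) mod 26:
o(14): 5·(14−10)=20 → u
s(18): 5·(18−10)=40≡14 → o
d(3): 5·(3−10)=-35≡17 → r
g(6): 5·(6−10)=-20≡6 → g
f(5): 5·(5−10)=-25≡1 → b
m(12): 5·(12−10)=10 → k

uorgbk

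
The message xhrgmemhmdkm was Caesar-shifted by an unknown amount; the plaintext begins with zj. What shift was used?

24

From the crib: x(23)−z(25)=-2≡24, so the shift is 24.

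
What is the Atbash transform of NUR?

N(13) → M(12)
U(20) → F(5)
R(17) → I(8)

MFI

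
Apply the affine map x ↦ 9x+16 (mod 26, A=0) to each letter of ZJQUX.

Z(25): 9·25+16=241≡7 → H
J(9): 9·9+16=97≡19 → T
Q(16): 9·16+16=160≡4 → E
U(20): 9·20+16=196≡14 → O
X(23): 9·23+16=223≡15 → P

HTEOP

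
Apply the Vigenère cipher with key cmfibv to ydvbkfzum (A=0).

apajlabgr

Repeat the key across the message: cmfibvcmf
y(24)+c(2): 26≡0 → a
d(3)+m(12): 15 → p
v(21)+f(5): 26≡0 → a
b(1)+i(8): 9 → j
k(10)+b(1): 11 → l
f(5)+v(21): 26≡0 → a
z(25)+c(2): 27≡1 → b
u(20)+m(12): 32≡6 → g
m(12)+f(5): 17 → r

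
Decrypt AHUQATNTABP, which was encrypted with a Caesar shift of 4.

A(0): 0−4=-4≡22 → W
H(7): 7−4=3 → D
U(20): 20−4=16 → Q
Q(16): 16−4=12 → M
A(0): 0−4=-4≡22 → W
T(19): 19−4=15 → P
N(13): 13−4=9 → J
T(19): 19−4=15 → P
A(0): 0−4=-4≡22 → W
B(1): 1−4=-3≡23 → X
P(15): 15−4=11 → L

WDQMWPJPWXL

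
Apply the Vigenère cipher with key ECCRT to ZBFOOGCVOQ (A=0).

DDHFHKEXFJ

Repeat the key across the message: ECCRTECCRT
Z(25)+E(4): 29≡3 → D
B(1)+C(2): 3 → D
F(5)+C(2): 7 → H
O(14)+R(17): 31≡5 → F
O(14)+T(19): 33≡7 → H
G(6)+E(4): 10 → K
C(2)+C(2): 4 → E
V(21)+C(2): 23 → X
O(14)+R(17): 31≡5 → F
Q(16)+T(19): 35≡9 → J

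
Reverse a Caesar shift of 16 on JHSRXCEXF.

TRCBHMOHP

J(9): 9−16=-7≡19 → T
H(7): 7−16=-9≡17 → R
S(18): 18−16=2 → C
R(17): 17−16=1 → B
X(23): 23−16=7 → H
C(2): 2−16=-14≡12 → M
E(4): 4−16=-12≡14 → O
X(23): 23−16=7 → H
F(5): 5−16=-11≡15 → P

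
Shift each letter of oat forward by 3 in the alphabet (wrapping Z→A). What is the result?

rdw

o(14): 14+3=17 → r
a(0): 0+3=3 → d
t(19): 19+3=22 → w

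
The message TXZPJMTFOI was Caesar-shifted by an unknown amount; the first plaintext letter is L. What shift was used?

From the crib: T(19)−L(11)=8, so the shift is 8.

8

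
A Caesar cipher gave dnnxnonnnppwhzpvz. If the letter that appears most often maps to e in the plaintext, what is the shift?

The most frequent ciphertext letter is n (appears 6 times).
n is position 13; e is position 4.
Shift = 9.

9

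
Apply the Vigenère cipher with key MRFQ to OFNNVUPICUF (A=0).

Repeat the key across the message: MRFQMRFQMRF
O(14)+M(12): 26≡0 → A
F(5)+R(17): 22 → W
N(13)+F(5): 18 → S
N(13)+Q(16): 29≡3 → D
V(21)+M(12): 33≡7 → H
U(20)+R(17): 37≡11 → L
P(15)+F(5): 20 → U
I(8)+Q(16): 24 → Y
C(2)+M(12): 14 → O
U(20)+R(17): 37≡11 → L
F(5)+F(5): 10 → K

AWSDHLUYOLK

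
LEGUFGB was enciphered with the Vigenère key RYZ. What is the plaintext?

UGHDHHK

Repeat the key across the ciphertext: RYZRYZR
L(11)−R(17): -6≡20 → U
E(4)−Y(24): -20≡6 → G
G(6)−Z(25): -19≡7 → H
U(20)−R(17): 3 → D
F(5)−Y(24): -19≡7 → H
G(6)−Z(25): -19≡7 → H
B(1)−R(17): -16≡10 → K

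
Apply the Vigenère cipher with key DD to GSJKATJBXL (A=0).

JVMNDWMEAO

Repeat the key across the message: DDDDDDDDDD
G(6)+D(3): 9 → J
S(18)+D(3): 21 → V
J(9)+D(3): 12 → M
K(10)+D(3): 13 → N
A(0)+D(3): 3 → D
T(19)+D(3): 22 → W
J(9)+D(3): 12 → M
B(1)+D(3): 4 → E
X(23)+D(3): 26≡0 → A
L(11)+D(3): 14 → O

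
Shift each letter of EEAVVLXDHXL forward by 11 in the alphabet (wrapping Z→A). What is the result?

PPLGGWIOSIW

E(4): 4+11=15 → P
E(4): 4+11=15 → P
A(0): 0+11=11 → L
V(21): 21+11=32≡6 → G
V(21): 21+11=32≡6 → G
L(11): 11+11=22 → W
X(23): 23+11=34≡8 → I
D(3): 3+11=14 → O
H(7): 7+11=18 → S
X(23): 23+11=34≡8 → I
L(11): 11+11=22 → W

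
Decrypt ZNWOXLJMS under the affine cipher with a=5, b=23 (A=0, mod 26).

QYFTAISDZ

The inverse of 5 mod 26 is 21, since 5·21=105≡1. Apply D(y)=21·(y−23) mod 26:
Z(25): 21·(25−23)=42≡16 → Q
N(13): 21·(13−23)=-210≡24 → Y
W(22): 21·(22−23)=-21≡5 → F
O(14): 21·(14−23)=-189≡19 → T
X(23): 21·(23−23)=0 → A
L(11): 21·(11−23)=-252≡8 → I
J(9): 21·(9−23)=-294≡18 → S
M(12): 21·(12−23)=-231≡3 → D
S(18): 21·(18−23)=-105≡25 → Z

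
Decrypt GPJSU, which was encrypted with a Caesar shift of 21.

G(6): 6−21=-15≡11 → L
P(15): 15−21=-6≡20 → U
J(9): 9−21=-12≡14 → O
S(18): 18−21=-3≡23 → X
U(20): 20−21=-1≡25 → Z

LUOXZ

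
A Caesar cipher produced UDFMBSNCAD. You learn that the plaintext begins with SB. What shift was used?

From the crib: U(20)−S(18)=2, so the shift is 2.

2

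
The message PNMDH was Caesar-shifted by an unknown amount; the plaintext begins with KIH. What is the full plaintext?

KIHYC

From the crib: P(15)−K(10)=5, so the shift is 5.
Subtract 5 from each ciphertext letter:
P(15): 15−5=10 → K
N(13): 13−5=8 → I
M(12): 12−5=7 → H
D(3): 3−5=-2≡24 → Y
H(7): 7−5=2 → C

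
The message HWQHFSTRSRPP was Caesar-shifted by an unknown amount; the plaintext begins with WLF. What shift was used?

11

From the crib: H(7)−W(22)=-15≡11, so the shift is 11.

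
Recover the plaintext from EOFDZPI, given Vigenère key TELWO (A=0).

LKUHLWE

Repeat the key across the ciphertext: TELWOTE
E(4)−T(19): -15≡11 → L
O(14)−E(4): 10 → K
F(5)−L(11): -6≡20 → U
D(3)−W(22): -19≡7 → H
Z(25)−O(14): 11 → L
P(15)−T(19): -4≡22 → W
I(8)−E(4): 4 → E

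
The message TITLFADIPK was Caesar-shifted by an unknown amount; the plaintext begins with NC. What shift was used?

From the crib: T(19)−N(13)=6, so the shift is 6.

6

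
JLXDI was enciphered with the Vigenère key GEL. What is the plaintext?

DHMXE

Repeat the key across the ciphertext: GELGE
J(9)−G(6): 3 → D
L(11)−E(4): 7 → H
X(23)−L(11): 12 → M
D(3)−G(6): -3≡23 → X
I(8)−E(4): 4 → E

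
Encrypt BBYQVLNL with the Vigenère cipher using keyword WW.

XXUMRHJH

Repeat the key across the message: WWWWWWWW
B(1)+W(22): 23 → X
B(1)+W(22): 23 → X
Y(24)+W(22): 46≡20 → U
Q(16)+W(22): 38≡12 → M
V(21)+W(22): 43≡17 → R
L(11)+W(22): 33≡7 → H
N(13)+W(22): 35≡9 → J
L(11)+W(22): 33≡7 → H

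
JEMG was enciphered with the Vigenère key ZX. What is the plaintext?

KHNJ

Repeat the key across the ciphertext: ZXZX
J(9)−Z(25): -16≡10 → K
E(4)−X(23): -19≡7 → H
M(12)−Z(25): -13≡13 → N
G(6)−X(23): -17≡9 → J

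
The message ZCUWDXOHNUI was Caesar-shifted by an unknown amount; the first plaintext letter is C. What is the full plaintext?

From the crib: Z(25)−C(2)=23, so the shift is 23.
Subtract 23 from each ciphertext letter:
Z(25): 25−23=2 → C
C(2): 2−23=-21≡5 → F
U(20): 20−23=-3≡23 → X
W(22): 22−23=-1≡25 → Z
D(3): 3−23=-20≡6 → G
X(23): 23−23=0 → A
O(14): 14−23=-9≡17 → R
H(7): 7−23=-16≡10 → K
N(13): 13−23=-10≡16 → Q
U(20): 20−23=-3≡23 → X
I(8): 8−23=-15≡11 → L

CFXZGARKQXL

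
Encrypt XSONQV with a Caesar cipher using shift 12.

JEAZCH

X(23): 23+12=35≡9 → J
S(18): 18+12=30≡4 → E
O(14): 14+12=26≡0 → A
N(13): 13+12=25 → Z
Q(16): 16+12=28≡2 → C
V(21): 21+12=33≡7 → H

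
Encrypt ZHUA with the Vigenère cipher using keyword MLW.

Repeat the key across the message: MLWM
Z(25)+M(12): 37≡11 → L
H(7)+L(11): 18 → S
U(20)+W(22): 42≡16 → Q
A(0)+M(12): 12 → M

LSQM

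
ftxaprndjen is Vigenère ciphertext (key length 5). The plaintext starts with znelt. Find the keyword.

Subtract each crib letter from the matching ciphertext letter (mod 26):
f(5)−z(25)=-20≡6 → g
t(19)−n(13)=6 → g
x(23)−e(4)=19 → t
a(0)−l(11)=-11≡15 → p
p(15)−t(19)=-4≡22 → w

ggtpw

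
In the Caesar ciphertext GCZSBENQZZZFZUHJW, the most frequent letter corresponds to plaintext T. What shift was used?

6

The most frequent ciphertext letter is Z (appears 5 times).
Z is position 25; T is position 19.
Shift = 6.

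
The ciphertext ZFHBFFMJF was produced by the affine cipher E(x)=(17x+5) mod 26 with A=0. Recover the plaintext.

SAUMAAFOA

The inverse of 17 mod 26 is 23, since 17·23=391≡1. Apply D(y)=23·(y−5) mod 26:
Z(25): 23·(25−5)=460≡18 → S
F(5): 23·(5−5)=0 → A
H(7): 23·(7−5)=46≡20 → U
B(1): 23·(1−5)=-92≡12 → M
F(5): 23·(5−5)=0 → A
F(5): 23·(5−5)=0 → A
M(12): 23·(12−5)=161≡5 → F
J(9): 23·(9−5)=92≡14 → O
F(5): 23·(5−5)=0 → A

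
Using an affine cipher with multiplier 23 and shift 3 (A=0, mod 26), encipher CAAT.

C(2): 23·2+3=49≡23 → X
A(0): 23·0+3=3 → D
A(0): 23·0+3=3 → D
T(19): 23·19+3=440≡24 → Y

XDDY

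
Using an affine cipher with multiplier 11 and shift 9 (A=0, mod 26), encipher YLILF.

Y(24): 11·24+9=273≡13 → N
L(11): 11·11+9=130≡0 → A
I(8): 11·8+9=97≡19 → T
L(11): 11·11+9=130≡0 → A
F(5): 11·5+9=64≡12 → M

NATAM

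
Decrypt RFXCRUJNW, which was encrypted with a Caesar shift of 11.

R(17): 17−11=6 → G
F(5): 5−11=-6≡20 → U
X(23): 23−11=12 → M
C(2): 2−11=-9≡17 → R
R(17): 17−11=6 → G
U(20): 20−11=9 → J
J(9): 9−11=-2≡24 → Y
N(13): 13−11=2 → C
W(22): 22−11=11 → L

GUMRGJYCL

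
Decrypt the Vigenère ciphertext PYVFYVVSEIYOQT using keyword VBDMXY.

Repeat the key across the ciphertext: VBDMXYVBDMXYVB
P(15)−V(21): -6≡20 → U
Y(24)−B(1): 23 → X
V(21)−D(3): 18 → S
F(5)−M(12): -7≡19 → T
Y(24)−X(23): 1 → B
V(21)−Y(24): -3≡23 → X
V(21)−V(21): 0 → A
S(18)−B(1): 17 → R
E(4)−D(3): 1 → B
I(8)−M(12): -4≡22 → W
Y(24)−X(23): 1 → B
O(14)−Y(24): -10≡16 → Q
Q(16)−V(21): -5≡21 → V
T(19)−B(1): 18 → S

UXSTBXARBWBQVS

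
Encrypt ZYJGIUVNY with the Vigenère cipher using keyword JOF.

IMOPWZEBD

Repeat the key across the message: JOFJOFJOF
Z(25)+J(9): 34≡8 → I
Y(24)+O(14): 38≡12 → M
J(9)+F(5): 14 → O
G(6)+J(9): 15 → P
I(8)+O(14): 22 → W
U(20)+F(5): 25 → Z
V(21)+J(9): 30≡4 → E
N(13)+O(14): 27≡1 → B
Y(24)+F(5): 29≡3 → D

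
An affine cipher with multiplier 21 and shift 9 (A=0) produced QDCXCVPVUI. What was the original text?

The inverse of 21 mod 26 is 5, since 21·5=105≡1. Apply D(y)=5·(y−9) mod 26:
Q(16): 5·(16−9)=35≡9 → J
D(3): 5·(3−9)=-30≡22 → W
C(2): 5·(2−9)=-35≡17 → R
X(23): 5·(23−9)=70≡18 → S
C(2): 5·(2−9)=-35≡17 → R
V(21): 5·(21−9)=60≡8 → I
P(15): 5·(15−9)=30≡4 → E
V(21): 5·(21−9)=60≡8 → I
U(20): 5·(20−9)=55≡3 → D
I(8): 5·(8−9)=-5≡21 → V

JWRSRIEIDV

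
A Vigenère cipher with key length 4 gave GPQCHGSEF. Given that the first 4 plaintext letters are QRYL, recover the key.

QYSR

Subtract each crib letter from the matching ciphertext letter (mod 26):
G(6)−Q(16)=-10≡16 → Q
P(15)−R(17)=-2≡24 → Y
Q(16)−Y(24)=-8≡18 → S
C(2)−L(11)=-9≡17 → R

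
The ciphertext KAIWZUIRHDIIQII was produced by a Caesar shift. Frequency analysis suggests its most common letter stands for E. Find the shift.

The most frequent ciphertext letter is I (appears 6 times).
I is position 8; E is position 4.
Shift = 4.

4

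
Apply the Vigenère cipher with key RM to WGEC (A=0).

Repeat the key across the message: RMRM
W(22)+R(17): 39≡13 → N
G(6)+M(12): 18 → S
E(4)+R(17): 21 → V
C(2)+M(12): 14 → O

NSVO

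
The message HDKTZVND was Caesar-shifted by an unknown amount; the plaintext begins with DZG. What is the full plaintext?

From the crib: H(7)−D(3)=4, so the shift is 4.
Subtract 4 from each ciphertext letter:
H(7): 7−4=3 → D
D(3): 3−4=-1≡25 → Z
K(10): 10−4=6 → G
T(19): 19−4=15 → P
Z(25): 25−4=21 → V
V(21): 21−4=17 → R
N(13): 13−4=9 → J
D(3): 3−4=-1≡25 → Z

DZGPVRJZ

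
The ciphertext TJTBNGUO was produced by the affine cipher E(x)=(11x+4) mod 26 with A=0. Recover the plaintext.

ZRZVPMSI

The inverse of 11 mod 26 is 19, since 11·19=209≡1. Apply D(y)=19·(y−4) mod 26:
T(19): 19·(19−4)=285≡25 → Z
J(9): 19·(9−4)=95≡17 → R
T(19): 19·(19−4)=285≡25 → Z
B(1): 19·(1−4)=-57≡21 → V
N(13): 19·(13−4)=171≡15 → P
G(6): 19·(6−4)=38≡12 → M
U(20): 19·(20−4)=304≡18 → S
O(14): 19·(14−4)=190≡8 → I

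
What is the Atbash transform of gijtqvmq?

trqgjenj

g(6) → t(19)
i(8) → r(17)
j(9) → q(16)
t(19) → g(6)
q(16) → j(9)
v(21) → e(4)
m(12) → n(13)
q(16) → j(9)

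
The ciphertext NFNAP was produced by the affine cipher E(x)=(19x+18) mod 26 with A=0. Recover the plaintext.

The inverse of 19 mod 26 is 11, since 19·11=209≡1. Apply D(y)=11·(y−18) mod 26:
N(13): 11·(13−18)=-55≡23 → X
F(5): 11·(5−18)=-143≡13 → N
N(13): 11·(13−18)=-55≡23 → X
A(0): 11·(0−18)=-198≡10 → K
P(15): 11·(15−18)=-33≡19 → T

XNXKT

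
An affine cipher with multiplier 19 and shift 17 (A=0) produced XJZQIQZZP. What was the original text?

OQKPFPKKE

The inverse of 19 mod 26 is 11, since 19·11=209≡1. Apply D(y)=11·(y−17) mod 26:
X(23): 11·(23−17)=66≡14 → O
J(9): 11·(9−17)=-88≡16 → Q
Z(25): 11·(25−17)=88≡10 → K
Q(16): 11·(16−17)=-11≡15 → P
I(8): 11·(8−17)=-99≡5 → F
Q(16): 11·(16−17)=-11≡15 → P
Z(25): 11·(25−17)=88≡10 → K
Z(25): 11·(25−17)=88≡10 → K
P(15): 11·(15−17)=-22≡4 → E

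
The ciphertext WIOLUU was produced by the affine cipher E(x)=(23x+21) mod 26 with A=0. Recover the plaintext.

The inverse of 23 mod 26 is 17, since 23·17=391≡1. Apply D(y)=17·(y−21) mod 26:
W(22): 17·(22−21)=17 → R
I(8): 17·(8−21)=-221≡13 → N
O(14): 17·(14−21)=-119≡11 → L
L(11): 17·(11−21)=-170≡12 → M
U(20): 17·(20−21)=-17≡9 → J
U(20): 17·(20−21)=-17≡9 → J

RNLMJJ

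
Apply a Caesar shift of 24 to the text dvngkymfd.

btleiwkdb

d(3): 3+24=27≡1 → b
v(21): 21+24=45≡19 → t
n(13): 13+24=37≡11 → l
g(6): 6+24=30≡4 → e
k(10): 10+24=34≡8 → i
y(24): 24+24=48≡22 → w
m(12): 12+24=36≡10 → k
f(5): 5+24=29≡3 → d
d(3): 3+24=27≡1 → b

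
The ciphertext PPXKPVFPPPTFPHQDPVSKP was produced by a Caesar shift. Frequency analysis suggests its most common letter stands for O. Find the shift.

1

The most frequent ciphertext letter is P (appears 9 times).
P is position 15; O is position 14.
Shift = 1.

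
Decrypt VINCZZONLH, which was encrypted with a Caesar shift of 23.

YLQFCCRQOK

V(21): 21−23=-2≡24 → Y
I(8): 8−23=-15≡11 → L
N(13): 13−23=-10≡16 → Q
C(2): 2−23=-21≡5 → F
Z(25): 25−23=2 → C
Z(25): 25−23=2 → C
O(14): 14−23=-9≡17 → R
N(13): 13−23=-10≡16 → Q
L(11): 11−23=-12≡14 → O
H(7): 7−23=-16≡10 → K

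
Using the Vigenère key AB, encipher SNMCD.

Repeat the key across the message: ABABA
S(18)+A(0): 18 → S
N(13)+B(1): 14 → O
M(12)+A(0): 12 → M
C(2)+B(1): 3 → D
D(3)+A(0): 3 → D

SOMDD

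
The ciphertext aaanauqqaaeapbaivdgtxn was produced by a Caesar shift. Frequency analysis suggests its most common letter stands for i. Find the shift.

The most frequent ciphertext letter is a (appears 8 times).
a is position 0; i is position 8.
Shift = -8≡18.

18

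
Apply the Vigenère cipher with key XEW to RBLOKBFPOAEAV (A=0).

Repeat the key across the message: XEWXEWXEWXEWX
R(17)+X(23): 40≡14 → O
B(1)+E(4): 5 → F
L(11)+W(22): 33≡7 → H
O(14)+X(23): 37≡11 → L
K(10)+E(4): 14 → O
B(1)+W(22): 23 → X
F(5)+X(23): 28≡2 → C
P(15)+E(4): 19 → T
O(14)+W(22): 36≡10 → K
A(0)+X(23): 23 → X
E(4)+E(4): 8 → I
A(0)+W(22): 22 → W
V(21)+X(23): 44≡18 → S

OFHLOXCTKXIWS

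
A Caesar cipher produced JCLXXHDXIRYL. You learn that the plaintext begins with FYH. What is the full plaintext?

From the crib: J(9)−F(5)=4, so the shift is 4.
Subtract 4 from each ciphertext letter:
J(9): 9−4=5 → F
C(2): 2−4=-2≡24 → Y
L(11): 11−4=7 → H
X(23): 23−4=19 → T
X(23): 23−4=19 → T
H(7): 7−4=3 → D
D(3): 3−4=-1≡25 → Z
X(23): 23−4=19 → T
I(8): 8−4=4 → E
R(17): 17−4=13 → N
Y(24): 24−4=20 → U
L(11): 11−4=7 → H

FYHTTDZTENUH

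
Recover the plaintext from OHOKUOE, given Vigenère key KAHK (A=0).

Repeat the key across the ciphertext: KAHKKAH
O(14)−K(10): 4 → E
H(7)−A(0): 7 → H
O(14)−H(7): 7 → H
K(10)−K(10): 0 → A
U(20)−K(10): 10 → K
O(14)−A(0): 14 → O
E(4)−H(7): -3≡23 → X

EHHAKOX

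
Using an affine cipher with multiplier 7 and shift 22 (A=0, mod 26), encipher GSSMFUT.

G(6): 7·6+22=64≡12 → M
S(18): 7·18+22=148≡18 → S
S(18): 7·18+22=148≡18 → S
M(12): 7·12+22=106≡2 → C
F(5): 7·5+22=57≡5 → F
U(20): 7·20+22=162≡6 → G
T(19): 7·19+22=155≡25 → Z

MSSCFGZ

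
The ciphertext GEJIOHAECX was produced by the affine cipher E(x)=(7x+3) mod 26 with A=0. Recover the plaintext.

The inverse of 7 mod 26 is 15, since 7·15=105≡1. Apply D(y)=15·(y−3) mod 26:
G(6): 15·(6−3)=45≡19 → T
E(4): 15·(4−3)=15 → P
J(9): 15·(9−3)=90≡12 → M
I(8): 15·(8−3)=75≡23 → X
O(14): 15·(14−3)=165≡9 → J
H(7): 15·(7−3)=60≡8 → I
A(0): 15·(0−3)=-45≡7 → H
E(4): 15·(4−3)=15 → P
C(2): 15·(2−3)=-15≡11 → L
X(23): 15·(23−3)=300≡14 → O

TPMXJIHPLO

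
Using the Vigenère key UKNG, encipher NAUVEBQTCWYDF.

HKHBYLDZWGLJZ

Repeat the key across the message: UKNGUKNGUKNGU
N(13)+U(20): 33≡7 → H
A(0)+K(10): 10 → K
U(20)+N(13): 33≡7 → H
V(21)+G(6): 27≡1 → B
E(4)+U(20): 24 → Y
B(1)+K(10): 11 → L
Q(16)+N(13): 29≡3 → D
T(19)+G(6): 25 → Z
C(2)+U(20): 22 → W
W(22)+K(10): 32≡6 → G
Y(24)+N(13): 37≡11 → L
D(3)+G(6): 9 → J
F(5)+U(20): 25 → Z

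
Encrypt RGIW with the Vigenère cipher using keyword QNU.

Repeat the key across the message: QNUQ
R(17)+Q(16): 33≡7 → H
G(6)+N(13): 19 → T
I(8)+U(20): 28≡2 → C
W(22)+Q(16): 38≡12 → M

HTCM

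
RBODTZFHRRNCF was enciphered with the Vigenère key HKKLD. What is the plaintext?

Repeat the key across the ciphertext: HKKLDHKKLDHKK
R(17)−H(7): 10 → K
B(1)−K(10): -9≡17 → R
O(14)−K(10): 4 → E
D(3)−L(11): -8≡18 → S
T(19)−D(3): 16 → Q
Z(25)−H(7): 18 → S
F(5)−K(10): -5≡21 → V
H(7)−K(10): -3≡23 → X
R(17)−L(11): 6 → G
R(17)−D(3): 14 → O
N(13)−H(7): 6 → G
C(2)−K(10): -8≡18 → S
F(5)−K(10): -5≡21 → V

KRESQSVXGOGSV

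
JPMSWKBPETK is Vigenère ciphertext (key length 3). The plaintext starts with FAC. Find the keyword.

Subtract each crib letter from the matching ciphertext letter (mod 26):
J(9)−F(5)=4 → E
P(15)−A(0)=15 → P
M(12)−C(2)=10 → K

EPK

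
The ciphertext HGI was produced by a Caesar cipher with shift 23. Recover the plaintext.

H(7): 7−23=-16≡10 → K
G(6): 6−23=-17≡9 → J
I(8): 8−23=-15≡11 → L

KJL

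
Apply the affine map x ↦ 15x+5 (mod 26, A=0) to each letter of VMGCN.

IDRJS

V(21): 15·21+5=320≡8 → I
M(12): 15·12+5=185≡3 → D
G(6): 15·6+5=95≡17 → R
C(2): 15·2+5=35≡9 → J
N(13): 15·13+5=200≡18 → S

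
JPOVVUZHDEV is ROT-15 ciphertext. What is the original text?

J(9): 9−15=-6≡20 → U
P(15): 15−15=0 → A
O(14): 14−15=-1≡25 → Z
V(21): 21−15=6 → G
V(21): 21−15=6 → G
U(20): 20−15=5 → F
Z(25): 25−15=10 → K
H(7): 7−15=-8≡18 → S
D(3): 3−15=-12≡14 → O
E(4): 4−15=-11≡15 → P
V(21): 21−15=6 → G

UAZGGFKSOPG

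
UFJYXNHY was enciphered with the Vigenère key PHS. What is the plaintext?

FYRJQVSR

Repeat the key across the ciphertext: PHSPHSPH
U(20)−P(15): 5 → F
F(5)−H(7): -2≡24 → Y
J(9)−S(18): -9≡17 → R
Y(24)−P(15): 9 → J
X(23)−H(7): 16 → Q
N(13)−S(18): -5≡21 → V
H(7)−P(15): -8≡18 → S
Y(24)−H(7): 17 → R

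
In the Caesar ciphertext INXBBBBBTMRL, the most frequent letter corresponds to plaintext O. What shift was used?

The most frequent ciphertext letter is B (appears 5 times).
B is position 1; O is position 14.
Shift = -13≡13.

13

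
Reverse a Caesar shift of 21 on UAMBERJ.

ZFRGJWO

U(20): 20−21=-1≡25 → Z
A(0): 0−21=-21≡5 → F
M(12): 12−21=-9≡17 → R
B(1): 1−21=-20≡6 → G
E(4): 4−21=-17≡9 → J
R(17): 17−21=-4≡22 → W
J(9): 9−21=-12≡14 → O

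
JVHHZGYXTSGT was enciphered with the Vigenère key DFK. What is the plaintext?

GQXEUWVSJPBJ

Repeat the key across the ciphertext: DFKDFKDFKDFK
J(9)−D(3): 6 → G
V(21)−F(5): 16 → Q
H(7)−K(10): -3≡23 → X
H(7)−D(3): 4 → E
Z(25)−F(5): 20 → U
G(6)−K(10): -4≡22 → W
Y(24)−D(3): 21 → V
X(23)−F(5): 18 → S
T(19)−K(10): 9 → J
S(18)−D(3): 15 → P
G(6)−F(5): 1 → B
T(19)−K(10): 9 → J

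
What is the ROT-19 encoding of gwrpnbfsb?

g(6): 6+19=25 → z
w(22): 22+19=41≡15 → p
r(17): 17+19=36≡10 → k
p(15): 15+19=34≡8 → i
n(13): 13+19=32≡6 → g
b(1): 1+19=20 → u
f(5): 5+19=24 → y
s(18): 18+19=37≡11 → l
b(1): 1+19=20 → u

zpkiguylu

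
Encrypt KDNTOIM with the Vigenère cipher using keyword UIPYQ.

ELCRECU

Repeat the key across the message: UIPYQUI
K(10)+U(20): 30≡4 → E
D(3)+I(8): 11 → L
N(13)+P(15): 28≡2 → C
T(19)+Y(24): 43≡17 → R
O(14)+Q(16): 30≡4 → E
I(8)+U(20): 28≡2 → C
M(12)+I(8): 20 → U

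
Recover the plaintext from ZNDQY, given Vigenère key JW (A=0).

QRUUP

Repeat the key across the ciphertext: JWJWJ
Z(25)−J(9): 16 → Q
N(13)−W(22): -9≡17 → R
D(3)−J(9): -6≡20 → U
Q(16)−W(22): -6≡20 → U
Y(24)−J(9): 15 → P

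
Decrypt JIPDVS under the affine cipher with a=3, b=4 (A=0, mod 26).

The inverse of 3 mod 26 is 9, since 3·9=27≡1. Apply D(y)=9·(y−4) mod 26:
J(9): 9·(9−4)=45≡19 → T
I(8): 9·(8−4)=36≡10 → K
P(15): 9·(15−4)=99≡21 → V
D(3): 9·(3−4)=-9≡17 → R
V(21): 9·(21−4)=153≡23 → X
S(18): 9·(18−4)=126≡22 → W

TKVRXW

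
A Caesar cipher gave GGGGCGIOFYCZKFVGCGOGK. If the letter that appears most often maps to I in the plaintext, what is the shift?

The most frequent ciphertext letter is G (appears 8 times).
G is position 6; I is position 8.
Shift = -2≡24.

24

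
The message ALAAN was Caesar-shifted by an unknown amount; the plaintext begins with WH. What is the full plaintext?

WHWWJ

From the crib: A(0)−W(22)=-22≡4, so the shift is 4.
Subtract 4 from each ciphertext letter:
A(0): 0−4=-4≡22 → W
L(11): 11−4=7 → H
A(0): 0−4=-4≡22 → W
A(0): 0−4=-4≡22 → W
N(13): 13−4=9 → J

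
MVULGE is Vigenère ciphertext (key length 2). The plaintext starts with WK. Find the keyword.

QL

Subtract each crib letter from the matching ciphertext letter (mod 26):
M(12)−W(22)=-10≡16 → Q
V(21)−K(10)=11 → L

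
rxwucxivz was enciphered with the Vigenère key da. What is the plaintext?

Repeat the key across the ciphertext: dadadadad
r(17)−d(3): 14 → o
x(23)−a(0): 23 → x
w(22)−d(3): 19 → t
u(20)−a(0): 20 → u
c(2)−d(3): -1≡25 → z
x(23)−a(0): 23 → x
i(8)−d(3): 5 → f
v(21)−a(0): 21 → v
z(25)−d(3): 22 → w

oxtuzxfvw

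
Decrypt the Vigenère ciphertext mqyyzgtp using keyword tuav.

Repeat the key across the ciphertext: tuavtuav
m(12)−t(19): -7≡19 → t
q(16)−u(20): -4≡22 → w
y(24)−a(0): 24 → y
y(24)−v(21): 3 → d
z(25)−t(19): 6 → g
g(6)−u(20): -14≡12 → m
t(19)−a(0): 19 → t
p(15)−v(21): -6≡20 → u

twydgmtu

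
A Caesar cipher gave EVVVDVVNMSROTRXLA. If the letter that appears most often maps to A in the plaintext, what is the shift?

The most frequent ciphertext letter is V (appears 5 times).
V is position 21; A is position 0.
Shift = 21.

21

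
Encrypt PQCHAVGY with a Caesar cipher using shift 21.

KLXCVQBT

P(15): 15+21=36≡10 → K
Q(16): 16+21=37≡11 → L
C(2): 2+21=23 → X
H(7): 7+21=28≡2 → C
A(0): 0+21=21 → V
V(21): 21+21=42≡16 → Q
G(6): 6+21=27≡1 → B
Y(24): 24+21=45≡19 → T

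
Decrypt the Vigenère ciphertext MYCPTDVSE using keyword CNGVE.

Repeat the key across the ciphertext: CNGVECNGV
M(12)−C(2): 10 → K
Y(24)−N(13): 11 → L
C(2)−G(6): -4≡22 → W
P(15)−V(21): -6≡20 → U
T(19)−E(4): 15 → P
D(3)−C(2): 1 → B
V(21)−N(13): 8 → I
S(18)−G(6): 12 → M
E(4)−V(21): -17≡9 → J

KLWUPBIMJ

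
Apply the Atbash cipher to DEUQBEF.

WVFJYVU

D(3) → W(22)
E(4) → V(21)
U(20) → F(5)
Q(16) → J(9)
B(1) → Y(24)
E(4) → V(21)
F(5) → U(20)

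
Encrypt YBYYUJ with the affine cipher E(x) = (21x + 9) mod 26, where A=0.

TETTNQ

Y(24): 21·24+9=513≡19 → T
B(1): 21·1+9=30≡4 → E
Y(24): 21·24+9=513≡19 → T
Y(24): 21·24+9=513≡19 → T
U(20): 21·20+9=429≡13 → N
J(9): 21·9+9=198≡16 → Q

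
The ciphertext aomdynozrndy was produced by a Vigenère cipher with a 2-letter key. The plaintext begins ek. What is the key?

Subtract each crib letter from the matching ciphertext letter (mod 26):
a(0)−e(4)=-4≡22 → w
o(14)−k(10)=4 → e

we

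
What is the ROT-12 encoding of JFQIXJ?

VRCUJV

J(9): 9+12=21 → V
F(5): 5+12=17 → R
Q(16): 16+12=28≡2 → C
I(8): 8+12=20 → U
X(23): 23+12=35≡9 → J
J(9): 9+12=21 → V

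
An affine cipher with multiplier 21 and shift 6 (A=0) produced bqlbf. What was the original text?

The inverse of 21 mod 26 is 5, since 21·5=105≡1. Apply D(y)=5·(y−6) mod 26:
b(1): 5·(1−6)=-25≡1 → b
q(16): 5·(16−6)=50≡24 → y
l(11): 5·(11−6)=25 → z
b(1): 5·(1−6)=-25≡1 → b
f(5): 5·(5−6)=-5≡21 → v

byzbv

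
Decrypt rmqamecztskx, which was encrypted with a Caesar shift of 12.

r(17): 17−12=5 → f
m(12): 12−12=0 → a
q(16): 16−12=4 → e
a(0): 0−12=-12≡14 → o
m(12): 12−12=0 → a
e(4): 4−12=-8≡18 → s
c(2): 2−12=-10≡16 → q
z(25): 25−12=13 → n
t(19): 19−12=7 → h
s(18): 18−12=6 → g
k(10): 10−12=-2≡24 → y
x(23): 23−12=11 → l

faeoasqnhgyl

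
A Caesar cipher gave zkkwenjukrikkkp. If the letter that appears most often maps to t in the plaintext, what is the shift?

17

The most frequent ciphertext letter is k (appears 6 times).
k is position 10; t is position 19.
Shift = -9≡17.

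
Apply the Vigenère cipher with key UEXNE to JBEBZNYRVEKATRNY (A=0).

Repeat the key across the message: UEXNEUEXNEUEXNEU
J(9)+U(20): 29≡3 → D
B(1)+E(4): 5 → F
E(4)+X(23): 27≡1 → B
B(1)+N(13): 14 → O
Z(25)+E(4): 29≡3 → D
N(13)+U(20): 33≡7 → H
Y(24)+E(4): 28≡2 → C
R(17)+X(23): 40≡14 → O
V(21)+N(13): 34≡8 → I
E(4)+E(4): 8 → I
K(10)+U(20): 30≡4 → E
A(0)+E(4): 4 → E
T(19)+X(23): 42≡16 → Q
R(17)+N(13): 30≡4 → E
N(13)+E(4): 17 → R
Y(24)+U(20): 44≡18 → S

DFBODHCOIIEEQERS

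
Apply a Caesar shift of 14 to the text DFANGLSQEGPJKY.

RTOBUZGESUDXYM

D(3): 3+14=17 → R
F(5): 5+14=19 → T
A(0): 0+14=14 → O
N(13): 13+14=27≡1 → B
G(6): 6+14=20 → U
L(11): 11+14=25 → Z
S(18): 18+14=32≡6 → G
Q(16): 16+14=30≡4 → E
E(4): 4+14=18 → S
G(6): 6+14=20 → U
P(15): 15+14=29≡3 → D
J(9): 9+14=23 → X
K(10): 10+14=24 → Y
Y(24): 24+14=38≡12 → M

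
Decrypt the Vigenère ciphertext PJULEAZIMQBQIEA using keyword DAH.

MJNIETWIFNBJFET

Repeat the key across the ciphertext: DAHDAHDAHDAHDAH
P(15)−D(3): 12 → M
J(9)−A(0): 9 → J
U(20)−H(7): 13 → N
L(11)−D(3): 8 → I
E(4)−A(0): 4 → E
A(0)−H(7): -7≡19 → T
Z(25)−D(3): 22 → W
I(8)−A(0): 8 → I
M(12)−H(7): 5 → F
Q(16)−D(3): 13 → N
B(1)−A(0): 1 → B
Q(16)−H(7): 9 → J
I(8)−D(3): 5 → F
E(4)−A(0): 4 → E
A(0)−H(7): -7≡19 → T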